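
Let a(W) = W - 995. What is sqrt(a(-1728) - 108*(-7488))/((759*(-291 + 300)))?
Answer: sqrt(6661)/621 ≈ 0.13143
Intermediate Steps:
a(W) = -995 + W
sqrt(a(-1728) - 108*(-7488))/((759*(-291 + 300))) = sqrt((-995 - 1728) - 108*(-7488))/((759*(-291 + 300))) = sqrt(-2723 + 808704)/((759*9)) = sqrt(805981)/6831 = (11*sqrt(6661))*(1/6831) = sqrt(6661)/621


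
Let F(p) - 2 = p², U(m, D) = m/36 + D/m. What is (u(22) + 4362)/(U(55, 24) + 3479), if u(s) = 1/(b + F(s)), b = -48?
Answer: 630483810/503138557 ≈ 1.2531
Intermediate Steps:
U(m, D) = m/36 + D/m (U(m, D) = m*(1/36) + D/m = m/36 + D/m)
F(p) = 2 + p²
u(s) = 1/(-46 + s²) (u(s) = 1/(-48 + (2 + s²)) = 1/(-46 + s²))
(u(22) + 4362)/(U(55, 24) + 3479) = (1/(-46 + 22²) + 4362)/(((1/36)*55 + 24/55) + 3479) = (1/(-46 + 484) + 4362)/((55/36 + 24*(1/55)) + 3479) = (1/438 + 4362)/((55/36 + 24/55) + 3479) = (1/438 + 4362)/(3889/1980 + 3479) = 1910557/(438*(6892309/1980)) = (1910557/438)*(1980/6892309) = 630483810/503138557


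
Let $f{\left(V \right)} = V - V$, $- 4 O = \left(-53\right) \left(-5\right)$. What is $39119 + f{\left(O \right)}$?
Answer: $39119$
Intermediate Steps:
$O = - \frac{265}{4}$ ($O = - \frac{\left(-53\right) \left(-5\right)}{4} = \left(- \frac{1}{4}\right) 265 = - \frac{265}{4} \approx -66.25$)
$f{\left(V \right)} = 0$
$39119 + f{\left(O \right)} = 39119 + 0 = 39119$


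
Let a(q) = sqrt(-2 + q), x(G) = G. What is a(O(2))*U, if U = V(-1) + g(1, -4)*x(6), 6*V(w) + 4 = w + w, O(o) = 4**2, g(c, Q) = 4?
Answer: 23*sqrt(14) ≈ 86.058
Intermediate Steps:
O(o) = 16
V(w) = -2/3 + w/3 (V(w) = -2/3 + (w + w)/6 = -2/3 + (2*w)/6 = -2/3 + w/3)
U = 23 (U = (-2/3 + (1/3)*(-1)) + 4*6 = (-2/3 - 1/3) + 24 = -1 + 24 = 23)
a(O(2))*U = sqrt(-2 + 16)*23 = sqrt(14)*23 = 23*sqrt(14)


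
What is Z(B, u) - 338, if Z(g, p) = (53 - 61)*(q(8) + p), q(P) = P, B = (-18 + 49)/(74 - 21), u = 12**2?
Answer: -1554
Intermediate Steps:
u = 144
B = 31/53 ≈ 0.58491
Z(g, p) = -64 - 8*p (Z(g, p) = (53 - 61)*(8 + p) = -8*(8 + p) = -64 - 8*p)
Z(B, u) - 338 = (-64 - 8*144) - 338 = (-64 - 1152) - 338 = -1216 - 338 = -1554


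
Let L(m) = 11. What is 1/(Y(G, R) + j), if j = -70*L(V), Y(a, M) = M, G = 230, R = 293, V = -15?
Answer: -1/477 ≈ -0.0020964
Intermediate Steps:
j = -770 (j = -70*11 = -770)
1/(Y(G, R) + j) = 1/(293 - 770) = 1/(-477) = -1/477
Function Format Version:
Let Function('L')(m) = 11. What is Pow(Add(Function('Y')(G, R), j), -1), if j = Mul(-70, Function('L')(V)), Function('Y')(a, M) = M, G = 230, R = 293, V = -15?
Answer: Rational(-1, 477) ≈ -0.0020964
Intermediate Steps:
j = -770 (j = Mul(-70, 11) = -770)
Pow(Add(Function('Y')(G, R), j), -1) = Pow(Add(293, -770), -1) = Pow(-477, -1) = Rational(-1, 477)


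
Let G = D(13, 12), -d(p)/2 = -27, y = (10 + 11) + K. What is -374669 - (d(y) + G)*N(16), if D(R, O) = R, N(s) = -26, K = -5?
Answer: -372927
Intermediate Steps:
y = 16 (y = (10 + 11) - 5 = 21 - 5 = 16)
d(p) = 54 (d(p) = -2*(-27) = 54)
G = 13
-374669 - (d(y) + G)*N(16) = -374669 - (54 + 13)*(-26) = -374669 - 67*(-26) = -374669 - 1*(-1742) = -374669 + 1742 = -372927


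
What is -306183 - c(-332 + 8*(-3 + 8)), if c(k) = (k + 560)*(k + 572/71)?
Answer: -16336113/71 ≈ -2.3009e+5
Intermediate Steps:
c(k) = (560 + k)*(572/71 + k) (c(k) = (560 + k)*(k + 572*(1/71)) = (560 + k)*(k + 572/71) = (560 + k)*(572/71 + k))
-306183 - c(-332 + 8*(-3 + 8)) = -306183 - (320320/71 + (-332 + 8*(-3 + 8))² + 40332*(-332 + 8*(-3 + 8))/71) = -306183 - (320320/71 + (-332 + 8*5)² + 40332*(-332 + 8*5)/71) = -306183 - (320320/71 + (-332 + 40)² + 40332*(-332 + 40)/71) = -306183 - (320320/71 + (-292)² + (40332/71)*(-292)) = -306183 - (320320/71 + 85264 - 11776944/71) = -306183 - 1*(-5402880/71) = -306183 + 5402880/71 = -16336113/71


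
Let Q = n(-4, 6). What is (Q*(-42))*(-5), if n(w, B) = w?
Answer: -840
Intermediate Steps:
Q = -4
(Q*(-42))*(-5) = -4*(-42)*(-5) = 168*(-5) = -840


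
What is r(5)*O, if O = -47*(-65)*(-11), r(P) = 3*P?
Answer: -504075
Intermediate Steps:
O = -33605 (O = 3055*(-11) = -33605)
r(5)*O = (3*5)*(-33605) = 15*(-33605) = -504075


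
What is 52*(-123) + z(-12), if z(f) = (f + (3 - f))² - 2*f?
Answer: -6363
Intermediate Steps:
z(f) = 9 - 2*f (z(f) = 3² - 2*f = 9 - 2*f)
52*(-123) + z(-12) = 52*(-123) + (9 - 2*(-12)) = -6396 + (9 + 24) = -6396 + 33 = -6363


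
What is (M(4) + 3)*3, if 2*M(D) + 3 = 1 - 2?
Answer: 3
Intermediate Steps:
M(D) = -2 (M(D) = -3/2 + (1 - 2)/2 = -3/2 + (½)*(-1) = -3/2 - ½ = -2)
(M(4) + 3)*3 = (-2 + 3)*3 = 1*3 = 3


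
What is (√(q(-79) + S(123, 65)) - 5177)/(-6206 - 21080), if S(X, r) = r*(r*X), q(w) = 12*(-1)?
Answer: 5177/27286 - √519663/27286 ≈ 0.16331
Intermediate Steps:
q(w) = -12
S(X, r) = X*r² (S(X, r) = r*(X*r) = X*r²)
(√(q(-79) + S(123, 65)) - 5177)/(-6206 - 21080) = (√(-12 + 123*65²) - 5177)/(-6206 - 21080) = (√(-12 + 123*4225) - 5177)/(-27286) = (√(-12 + 519675) - 5177)*(-1/27286) = (√519663 - 5177)*(-1/27286) = (-5177 + √519663)*(-1/27286) = 5177/27286 - √519663/27286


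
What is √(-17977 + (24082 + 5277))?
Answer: √11382 ≈ 106.69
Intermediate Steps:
√(-17977 + (24082 + 5277)) = √(-17977 + 29359) = √11382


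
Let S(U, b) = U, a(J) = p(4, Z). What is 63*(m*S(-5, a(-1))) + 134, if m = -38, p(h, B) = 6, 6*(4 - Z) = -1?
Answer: 12104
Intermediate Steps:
Z = 25/6 (Z = 4 - 1/6*(-1) = 4 + 1/6 = 25/6 ≈ 4.1667)
a(J) = 6
63*(m*S(-5, a(-1))) + 134 = 63*(-38*(-5)) + 134 = 63*190 + 134 = 11970 + 134 = 12104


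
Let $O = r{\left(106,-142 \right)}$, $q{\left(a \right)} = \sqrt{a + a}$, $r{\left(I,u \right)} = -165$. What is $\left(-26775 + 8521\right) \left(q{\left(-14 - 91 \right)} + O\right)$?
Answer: $3011910 - 18254 i \sqrt{210} \approx 3.0119 \cdot 10^{6} - 2.6453 \cdot 10^{5} i$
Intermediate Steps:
$q{\left(a \right)} = \sqrt{2} \sqrt{a}$ ($q{\left(a \right)} = \sqrt{2 a} = \sqrt{2} \sqrt{a}$)
$O = -165$
$\left(-26775 + 8521\right) \left(q{\left(-14 - 91 \right)} + O\right) = \left(-26775 + 8521\right) \left(\sqrt{2} \sqrt{-14 - 91} - 165\right) = - 18254 \left(\sqrt{2} \sqrt{-105} - 165\right) = - 18254 \left(\sqrt{2} i \sqrt{105} - 165\right) = - 18254 \left(i \sqrt{210} - 165\right) = - 18254 \left(-165 + i \sqrt{210}\right) = 3011910 - 18254 i \sqrt{210}$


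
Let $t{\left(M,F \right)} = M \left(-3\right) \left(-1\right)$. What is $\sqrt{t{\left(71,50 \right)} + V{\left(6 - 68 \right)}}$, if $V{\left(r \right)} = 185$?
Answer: $\sqrt{398} \approx 19.95$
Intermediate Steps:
$t{\left(M,F \right)} = 3 M$ ($t{\left(M,F \right)} = - 3 M \left(-1\right) = 3 M$)
$\sqrt{t{\left(71,50 \right)} + V{\left(6 - 68 \right)}} = \sqrt{3 \cdot 71 + 185} = \sqrt{213 + 185} = \sqrt{398}$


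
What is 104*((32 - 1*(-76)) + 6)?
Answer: 11856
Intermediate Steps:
104*((32 - 1*(-76)) + 6) = 104*((32 + 76) + 6) = 104*(108 + 6) = 104*114 = 11856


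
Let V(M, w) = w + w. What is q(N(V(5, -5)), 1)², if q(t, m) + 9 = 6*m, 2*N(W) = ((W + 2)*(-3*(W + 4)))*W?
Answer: 9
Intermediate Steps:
V(M, w) = 2*w
N(W) = W*(-12 - 3*W)*(2 + W)/2 (N(W) = (((W + 2)*(-3*(W + 4)))*W)/2 = (((2 + W)*(-3*(4 + W)))*W)/2 = (((2 + W)*(-12 - 3*W))*W)/2 = (((-12 - 3*W)*(2 + W))*W)/2 = (W*(-12 - 3*W)*(2 + W))/2 = W*(-12 - 3*W)*(2 + W)/2)
q(t, m) = -9 + 6*m
q(N(V(5, -5)), 1)² = (-9 + 6*1)² = (-9 + 6)² = (-3)² = 9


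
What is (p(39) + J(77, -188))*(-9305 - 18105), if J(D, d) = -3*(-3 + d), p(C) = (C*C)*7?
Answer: -307540200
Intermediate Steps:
p(C) = 7*C² (p(C) = C²*7 = 7*C²)
J(D, d) = 9 - 3*d
(p(39) + J(77, -188))*(-9305 - 18105) = (7*39² + (9 - 3*(-188)))*(-9305 - 18105) = (7*1521 + (9 + 564))*(-27410) = (10647 + 573)*(-27410) = 11220*(-27410) = -307540200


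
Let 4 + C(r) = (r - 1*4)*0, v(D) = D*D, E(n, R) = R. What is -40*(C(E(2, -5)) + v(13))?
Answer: -6600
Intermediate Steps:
v(D) = D²
C(r) = -4 (C(r) = -4 + (r - 1*4)*0 = -4 + (r - 4)*0 = -4 + (-4 + r)*0 = -4 + 0 = -4)
-40*(C(E(2, -5)) + v(13)) = -40*(-4 + 13²) = -40*(-4 + 169) = -40*165 = -6600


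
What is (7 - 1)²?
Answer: 36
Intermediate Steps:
(7 - 1)² = 6² = 36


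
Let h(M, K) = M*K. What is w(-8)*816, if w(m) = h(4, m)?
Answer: -26112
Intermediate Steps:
h(M, K) = K*M
w(m) = 4*m (w(m) = m*4 = 4*m)
w(-8)*816 = (4*(-8))*816 = -32*816 = -26112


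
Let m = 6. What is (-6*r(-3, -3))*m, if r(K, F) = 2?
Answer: -72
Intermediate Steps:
(-6*r(-3, -3))*m = -6*2*6 = -12*6 = -72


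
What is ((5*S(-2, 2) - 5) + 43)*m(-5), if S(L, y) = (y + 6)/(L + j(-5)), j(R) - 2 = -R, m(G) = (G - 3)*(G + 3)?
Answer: 736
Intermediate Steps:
m(G) = (-3 + G)*(3 + G)
j(R) = 2 - R
S(L, y) = (6 + y)/(7 + L) (S(L, y) = (y + 6)/(L + (2 - 1*(-5))) = (6 + y)/(L + (2 + 5)) = (6 + y)/(L + 7) = (6 + y)/(7 + L))
((5*S(-2, 2) - 5) + 43)*m(-5) = ((5*((6 + 2)/(7 - 2)) - 5) + 43)*(-9 + (-5)**2) = ((5*(8/5) - 5) + 43)*(-9 + 25) = ((5*((1/5)*8) - 5) + 43)*16 = ((5*(8/5) - 5) + 43)*16 = ((8 - 5) + 43)*16 = (3 + 43)*16 = 46*16 = 736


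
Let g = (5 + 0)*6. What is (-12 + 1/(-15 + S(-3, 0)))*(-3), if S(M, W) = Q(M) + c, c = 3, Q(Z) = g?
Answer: 215/6 ≈ 35.833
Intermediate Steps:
g = 30 (g = 5*6 = 30)
Q(Z) = 30
S(M, W) = 33 (S(M, W) = 30 + 3 = 33)
(-12 + 1/(-15 + S(-3, 0)))*(-3) = (-12 + 1/(-15 + 33))*(-3) = (-12 + 1/18)*(-3) = -215/18*(-3) = 215/6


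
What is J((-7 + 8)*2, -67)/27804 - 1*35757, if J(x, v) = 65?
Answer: -994187563/27804 ≈ -35757.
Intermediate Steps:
J((-7 + 8)*2, -67)/27804 - 1*35757 = 65/27804 - 1*35757 = 65*(1/27804) - 35757 = 65/27804 - 35757 = -994187563/27804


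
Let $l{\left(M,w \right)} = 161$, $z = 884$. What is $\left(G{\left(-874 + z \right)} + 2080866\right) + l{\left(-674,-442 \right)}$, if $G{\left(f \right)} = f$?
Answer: $2081037$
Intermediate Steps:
$\left(G{\left(-874 + z \right)} + 2080866\right) + l{\left(-674,-442 \right)} = \left(\left(-874 + 884\right) + 2080866\right) + 161 = \left(10 + 2080866\right) + 161 = 2080876 + 161 = 2081037$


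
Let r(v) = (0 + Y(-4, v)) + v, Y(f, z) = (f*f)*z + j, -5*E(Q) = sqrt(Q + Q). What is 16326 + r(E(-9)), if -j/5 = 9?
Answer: 16281 - 51*I*sqrt(2)/5 ≈ 16281.0 - 14.425*I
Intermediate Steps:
E(Q) = -sqrt(2)*sqrt(Q)/5 (E(Q) = -sqrt(Q + Q)/5 = -sqrt(2)*sqrt(Q)/5)
j = -45 (j = -5*9 = -45)
Y(f, z) = -45 + z*f**2 (Y(f, z) = (f*f)*z - 45 = f**2*z - 45 = z*f**2 - 45 = -45 + z*f**2)
r(v) = -45 + 17*v (r(v) = (0 + (-45 + v*(-4)**2)) + v = (0 + (-45 + v*16)) + v = (0 + (-45 + 16*v)) + v = (-45 + 16*v) + v = -45 + 17*v)
16326 + r(E(-9)) = 16326 + (-45 + 17*(-sqrt(2)*sqrt(-9)/5)) = 16326 + (-45 + 17*(-sqrt(2)*3*I/5)) = 16326 + (-45 + 17*(-3*I*sqrt(2)/5)) = 16326 + (-45 - 51*I*sqrt(2)/5) = 16281 - 51*I*sqrt(2)/5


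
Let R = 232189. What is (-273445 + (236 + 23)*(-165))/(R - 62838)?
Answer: -316180/169351 ≈ -1.8670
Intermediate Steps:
(-273445 + (236 + 23)*(-165))/(R - 62838) = (-273445 + (236 + 23)*(-165))/(232189 - 62838) = (-273445 + 259*(-165))/169351 = (-273445 - 42735)*(1/169351) = -316180*1/169351 = -316180/169351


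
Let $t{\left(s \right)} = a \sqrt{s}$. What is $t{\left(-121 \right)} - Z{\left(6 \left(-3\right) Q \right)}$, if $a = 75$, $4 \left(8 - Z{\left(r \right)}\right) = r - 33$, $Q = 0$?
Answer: $- \frac{65}{4} + 825 i \approx -16.25 + 825.0 i$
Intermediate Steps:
$Z{\left(r \right)} = \frac{65}{4} - \frac{r}{4}$ ($Z{\left(r \right)} = 8 - \frac{r - 33}{4} = 8 - \frac{-33 + r}{4} = 8 - \left(- \frac{33}{4} + \frac{r}{4}\right) = \frac{65}{4} - \frac{r}{4}$)
$t{\left(s \right)} = 75 \sqrt{s}$
$t{\left(-121 \right)} - Z{\left(6 \left(-3\right) Q \right)} = 75 \sqrt{-121} - \left(\frac{65}{4} - \frac{6 \left(-3\right) 0}{4}\right) = 75 \cdot 11 i - \left(\frac{65}{4} - \frac{\left(-18\right) 0}{4}\right) = 825 i - \left(\frac{65}{4} - 0\right) = 825 i - \left(\frac{65}{4} + 0\right) = 825 i - \frac{65}{4} = - \frac{65}{4} + 825 i$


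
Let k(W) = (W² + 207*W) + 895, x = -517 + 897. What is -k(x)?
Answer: -223955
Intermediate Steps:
x = 380
k(W) = 895 + W² + 207*W
-k(x) = -(895 + 380² + 207*380) = -(895 + 144400 + 78660) = -1*223955 = -223955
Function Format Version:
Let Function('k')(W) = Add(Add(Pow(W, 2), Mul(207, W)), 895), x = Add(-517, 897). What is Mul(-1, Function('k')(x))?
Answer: -223955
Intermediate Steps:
x = 380
Function('k')(W) = Add(895, Pow(W, 2), Mul(207, W))
Mul(-1, Function('k')(x)) = Mul(-1, Add(895, Pow(380, 2), Mul(207, 380))) = Mul(-1, Add(895, 144400, 78660)) = Mul(-1, 223955) = -223955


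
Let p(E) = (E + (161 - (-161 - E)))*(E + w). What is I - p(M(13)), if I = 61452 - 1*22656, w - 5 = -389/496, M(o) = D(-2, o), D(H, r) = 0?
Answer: 9284757/248 ≈ 37439.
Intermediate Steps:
M(o) = 0
w = 2091/496 (w = 5 - 389/496 = 2091/496 ≈ 4.2157)
p(E) = (322 + 2*E)*(2091/496 + E) (p(E) = (E + (161 - (-161 - E)))*(E + 2091/496) = (E + (161 + (161 + E)))*(2091/496 + E) = (E + (322 + E))*(2091/496 + E) = (322 + 2*E)*(2091/496 + E))
I = 38796 (I = 61452 - 22656 = 38796)
I - p(M(13)) = 38796 - (336651/248 + 2*0² + (81947/248)*0) = 38796 - (336651/248 + 2*0 + 0) = 38796 - (336651/248 + 0 + 0) = 38796 - 1*336651/248 = 38796 - 336651/248 = 9284757/248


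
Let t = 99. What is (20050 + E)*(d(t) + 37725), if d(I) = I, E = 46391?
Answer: 2513064384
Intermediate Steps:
(20050 + E)*(d(t) + 37725) = (20050 + 46391)*(99 + 37725) = 66441*37824 = 2513064384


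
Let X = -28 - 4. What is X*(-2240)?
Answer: 71680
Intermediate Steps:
X = -32
X*(-2240) = -32*(-2240) = 71680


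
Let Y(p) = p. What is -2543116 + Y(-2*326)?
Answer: -2543768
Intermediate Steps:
-2543116 + Y(-2*326) = -2543116 - 2*326 = -2543116 - 652 = -2543768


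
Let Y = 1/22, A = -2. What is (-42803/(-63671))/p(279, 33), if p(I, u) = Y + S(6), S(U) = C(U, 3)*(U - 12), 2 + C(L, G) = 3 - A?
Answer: -941666/25150045 ≈ -0.037442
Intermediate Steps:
C(L, G) = 3 (C(L, G) = -2 + (3 - 1*(-2)) = -2 + (3 + 2) = -2 + 5 = 3)
S(U) = -36 + 3*U (S(U) = 3*(U - 12) = 3*(-12 + U) = -36 + 3*U)
Y = 1/22 ≈ 0.045455
p(I, u) = -395/22 (p(I, u) = 1/22 + (-36 + 3*6) = 1/22 + (-36 + 18) = 1/22 - 18 = -395/22)
(-42803/(-63671))/p(279, 33) = (-42803/(-63671))/(-395/22) = -42803*(-1/63671)*(-22/395) = (42803/63671)*(-22/395) = -941666/25150045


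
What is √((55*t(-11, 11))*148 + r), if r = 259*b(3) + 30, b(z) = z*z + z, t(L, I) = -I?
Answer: I*√86402 ≈ 293.94*I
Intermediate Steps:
b(z) = z + z² (b(z) = z² + z = z + z²)
r = 3138 (r = 259*(3*(1 + 3)) + 30 = 259*(3*4) + 30 = 259*12 + 30 = 3108 + 30 = 3138)
√((55*t(-11, 11))*148 + r) = √((55*(-1*11))*148 + 3138) = √((55*(-11))*148 + 3138) = √(-605*148 + 3138) = √(-89540 + 3138) = √(-86402) = I*√86402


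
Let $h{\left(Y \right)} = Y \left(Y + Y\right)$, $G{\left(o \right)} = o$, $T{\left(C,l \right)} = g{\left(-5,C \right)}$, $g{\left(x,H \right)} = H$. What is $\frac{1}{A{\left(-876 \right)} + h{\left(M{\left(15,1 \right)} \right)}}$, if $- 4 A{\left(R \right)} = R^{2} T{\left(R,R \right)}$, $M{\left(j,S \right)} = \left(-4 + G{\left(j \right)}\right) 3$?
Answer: $\frac{1}{168057522} \approx 5.9503 \cdot 10^{-9}$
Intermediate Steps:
$T{\left(C,l \right)} = C$
$M{\left(j,S \right)} = -12 + 3 j$ ($M{\left(j,S \right)} = \left(-4 + j\right) 3 = -12 + 3 j$)
$A{\left(R \right)} = - \frac{R^{3}}{4}$ ($A{\left(R \right)} = - \frac{R^{2} R}{4} = - \frac{R^{3}}{4}$)
$h{\left(Y \right)} = 2 Y^{2}$ ($h{\left(Y \right)} = Y 2 Y = 2 Y^{2}$)
$\frac{1}{A{\left(-876 \right)} + h{\left(M{\left(15,1 \right)} \right)}} = \frac{1}{- \frac{\left(-876\right)^{3}}{4} + 2 \left(-12 + 3 \cdot 15\right)^{2}} = \frac{1}{\left(- \frac{1}{4}\right) \left(-672221376\right) + 2 \left(-12 + 45\right)^{2}} = \frac{1}{168055344 + 2 \cdot 33^{2}} = \frac{1}{168055344 + 2 \cdot 1089} = \frac{1}{168055344 + 2178} = \frac{1}{168057522}$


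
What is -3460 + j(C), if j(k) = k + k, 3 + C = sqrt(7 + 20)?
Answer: -3466 + 6*sqrt(3) ≈ -3455.6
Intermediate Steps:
C = -3 + 3*sqrt(3) (C = -3 + sqrt(7 + 20) = -3 + sqrt(27) = -3 + 3*sqrt(3) ≈ 2.1962)
j(k) = 2*k
-3460 + j(C) = -3460 + 2*(-3 + 3*sqrt(3)) = -3460 + (-6 + 6*sqrt(3)) = -3466 + 6*sqrt(3)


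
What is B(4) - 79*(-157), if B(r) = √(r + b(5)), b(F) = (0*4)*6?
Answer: 12405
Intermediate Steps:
b(F) = 0 (b(F) = 0*6 = 0)
B(r) = √r (B(r) = √(r + 0) = √r)
B(4) - 79*(-157) = √4 - 79*(-157) = 2 + 12403 = 12405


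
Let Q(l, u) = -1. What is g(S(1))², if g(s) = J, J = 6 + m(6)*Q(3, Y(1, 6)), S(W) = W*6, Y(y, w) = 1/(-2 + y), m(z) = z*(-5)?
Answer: 1296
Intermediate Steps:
m(z) = -5*z
S(W) = 6*W
J = 36 (J = 6 - 5*6*(-1) = 6 - 30*(-1) = 6 + 30 = 36)
g(s) = 36
g(S(1))² = 36² = 1296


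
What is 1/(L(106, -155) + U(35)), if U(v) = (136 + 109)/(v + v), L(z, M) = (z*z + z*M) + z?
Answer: -2/10169 ≈ -0.00019668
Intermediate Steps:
L(z, M) = z + z**2 + M*z (L(z, M) = (z**2 + M*z) + z = z + z**2 + M*z)
U(v) = 245/(2*v) (U(v) = 245/((2*v)) = 245*(1/(2*v)) = 245/(2*v))
1/(L(106, -155) + U(35)) = 1/(106*(1 - 155 + 106) + (245/2)/35) = 1/(106*(-48) + (245/2)*(1/35)) = 1/(-5088 + 7/2) = 1/(-10169/2) = -2/10169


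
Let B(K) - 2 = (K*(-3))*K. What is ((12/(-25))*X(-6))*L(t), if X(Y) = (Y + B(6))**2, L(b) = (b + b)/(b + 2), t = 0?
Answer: 0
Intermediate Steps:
B(K) = 2 - 3*K**2 (B(K) = 2 + (K*(-3))*K = 2 + (-3*K)*K = 2 - 3*K**2)
L(b) = 2*b/(2 + b) (L(b) = (2*b)/(2 + b) = 2*b/(2 + b))
X(Y) = (-106 + Y)**2 (X(Y) = (Y + (2 - 3*6**2))**2 = (Y + (2 - 3*36))**2 = (Y + (2 - 108))**2 = (Y - 106)**2 = (-106 + Y)**2)
((12/(-25))*X(-6))*L(t) = ((12/(-25))*(-106 - 6)**2)*(2*0/(2 + 0)) = ((12*(-1/25))*(-112)**2)*(2*0/2) = (-12/25*12544)*(2*0*(1/2)) = -150528/25*0 = 0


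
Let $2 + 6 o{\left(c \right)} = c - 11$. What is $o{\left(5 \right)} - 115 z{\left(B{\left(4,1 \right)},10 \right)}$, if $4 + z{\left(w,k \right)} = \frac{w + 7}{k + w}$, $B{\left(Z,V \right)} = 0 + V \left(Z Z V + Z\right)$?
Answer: $\frac{2131}{6} \approx 355.17$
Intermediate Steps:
$o{\left(c \right)} = - \frac{13}{6} + \frac{c}{6}$ ($o{\left(c \right)} = - \frac{1}{3} + \frac{c - 11}{6} = - \frac{1}{3} + \frac{-11 + c}{6} = - \frac{1}{3} + \left(- \frac{11}{6} + \frac{c}{6}\right) = - \frac{13}{6} + \frac{c}{6}$)
$B{\left(Z,V \right)} = V \left(Z + V Z^{2}\right)$ ($B{\left(Z,V \right)} = 0 + V \left(Z^{2} V + Z\right) = 0 + V \left(V Z^{2} + Z\right) = 0 + V \left(Z + V Z^{2}\right) = V \left(Z + V Z^{2}\right)$)
$z{\left(w,k \right)} = -4 + \frac{7 + w}{k + w}$ ($z{\left(w,k \right)} = -4 + \frac{w + 7}{k + w} = -4 + \frac{7 + w}{k + w}$)
$o{\left(5 \right)} - 115 z{\left(B{\left(4,1 \right)},10 \right)} = \left(- \frac{13}{6} + \frac{1}{6} \cdot 5\right) - 115 \frac{7 - 40 - 3 \cdot 1 \cdot 4 \left(1 + 1 \cdot 4\right)}{10 + 1 \cdot 4 \left(1 + 1 \cdot 4\right)} = \left(- \frac{13}{6} + \frac{5}{6}\right) - 115 \frac{7 - 40 - 3 \cdot 1 \cdot 4 \left(1 + 4\right)}{10 + 1 \cdot 4 \left(1 + 4\right)} = - \frac{4}{3} - 115 \frac{7 - 40 - 3 \cdot 1 \cdot 4 \cdot 5}{10 + 1 \cdot 4 \cdot 5} = - \frac{4}{3} - 115 \frac{7 - 40 - 60}{10 + 20} = - \frac{4}{3} - 115 \frac{7 - 40 - 60}{30} = - \frac{4}{3} - 115 \cdot \frac{1}{30} \left(-93\right) = - \frac{4}{3} - - \frac{713}{2} = - \frac{4}{3} + \frac{713}{2} = \frac{2131}{6}$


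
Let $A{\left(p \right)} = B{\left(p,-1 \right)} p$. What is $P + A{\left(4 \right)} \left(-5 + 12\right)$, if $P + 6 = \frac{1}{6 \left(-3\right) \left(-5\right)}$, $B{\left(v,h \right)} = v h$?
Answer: $- \frac{10619}{90} \approx -117.99$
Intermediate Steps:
$B{\left(v,h \right)} = h v$
$A{\left(p \right)} = - p^{2}$ ($A{\left(p \right)} = - p p = - p^{2}$)
$P = - \frac{539}{90}$ ($P = -6 + \frac{1}{6 \left(-3\right) \left(-5\right)} = -6 + \frac{1}{\left(-18\right) \left(-5\right)} = -6 + \frac{1}{90} = - \frac{539}{90} \approx -5.9889$)
$P + A{\left(4 \right)} \left(-5 + 12\right) = - \frac{539}{90} + - 4^{2} \left(-5 + 12\right) = - \frac{539}{90} + \left(-1\right) 16 \cdot 7 = - \frac{539}{90} - 112 = - \frac{10619}{90}$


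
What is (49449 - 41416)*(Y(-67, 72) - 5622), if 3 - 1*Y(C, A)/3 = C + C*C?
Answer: -151655007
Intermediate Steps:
Y(C, A) = 9 - 3*C - 3*C**2 (Y(C, A) = 9 - 3*(C + C*C) = 9 - 3*(C + C**2) = 9 + (-3*C - 3*C**2) = 9 - 3*C - 3*C**2)
(49449 - 41416)*(Y(-67, 72) - 5622) = (49449 - 41416)*((9 - 3*(-67) - 3*(-67)**2) - 5622) = 8033*((9 + 201 - 3*4489) - 5622) = 8033*((9 + 201 - 13467) - 5622) = 8033*(-13257 - 5622) = 8033*(-18879) = -151655007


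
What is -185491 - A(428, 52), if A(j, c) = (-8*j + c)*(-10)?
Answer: -219211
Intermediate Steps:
A(j, c) = -10*c + 80*j (A(j, c) = (c - 8*j)*(-10) = -10*c + 80*j)
-185491 - A(428, 52) = -185491 - (-10*52 + 80*428) = -185491 - (-520 + 34240) = -185491 - 1*33720 = -185491 - 33720 = -219211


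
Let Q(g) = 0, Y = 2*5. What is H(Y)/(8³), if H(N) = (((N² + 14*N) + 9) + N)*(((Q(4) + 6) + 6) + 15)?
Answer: 6993/512 ≈ 13.658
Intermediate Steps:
Y = 10
H(N) = 243 + 27*N² + 405*N (H(N) = (((N² + 14*N) + 9) + N)*(((0 + 6) + 6) + 15) = ((9 + N² + 14*N) + N)*((6 + 6) + 15) = (9 + N² + 15*N)*(12 + 15) = (9 + N² + 15*N)*27 = 243 + 27*N² + 405*N)
H(Y)/(8³) = (243 + 27*10² + 405*10)/(8³) = (243 + 27*100 + 4050)/512 = (243 + 2700 + 4050)*(1/512) = 6993*(1/512) = 6993/512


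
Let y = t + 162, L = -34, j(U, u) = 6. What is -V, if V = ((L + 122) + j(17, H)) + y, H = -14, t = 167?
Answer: -423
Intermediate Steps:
y = 329 (y = 167 + 162 = 329)
V = 423 (V = ((-34 + 122) + 6) + 329 = (88 + 6) + 329 = 94 + 329 = 423)
-V = -1*423 = -423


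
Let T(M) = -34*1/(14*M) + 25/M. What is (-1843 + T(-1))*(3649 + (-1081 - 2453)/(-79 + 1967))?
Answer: -44960687451/6608 ≈ -6.8040e+6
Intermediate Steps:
T(M) = 158/(7*M) (T(M) = -17/(7*M) + 25/M = 158/(7*M))
(-1843 + T(-1))*(3649 + (-1081 - 2453)/(-79 + 1967)) = (-1843 + (158/7)/(-1))*(3649 + (-1081 - 2453)/(-79 + 1967)) = (-1843 + (158/7)*(-1))*(3649 - 3534/1888) = (-1843 - 158/7)*(3649 - 3534*1/1888) = -13059*(3649 - 1767/944)/7 = -13059/7*3442889/944 = -44960687451/6608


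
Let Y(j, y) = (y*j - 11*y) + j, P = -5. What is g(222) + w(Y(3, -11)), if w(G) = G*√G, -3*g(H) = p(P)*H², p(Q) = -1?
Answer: 16428 + 91*√91 ≈ 17296.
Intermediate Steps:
g(H) = H²/3 (g(H) = -(-1)*H²/3 = H²/3)
Y(j, y) = j - 11*y + j*y (Y(j, y) = (j*y - 11*y) + j = (-11*y + j*y) + j = j - 11*y + j*y)
w(G) = G^(3/2)
g(222) + w(Y(3, -11)) = (⅓)*222² + (3 - 11*(-11) + 3*(-11))^(3/2) = (⅓)*49284 + (3 + 121 - 33)^(3/2) = 16428 + 91^(3/2) = 16428 + 91*√91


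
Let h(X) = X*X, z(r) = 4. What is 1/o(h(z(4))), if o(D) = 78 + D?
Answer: 1/94 ≈ 0.010638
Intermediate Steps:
h(X) = X**2
1/o(h(z(4))) = 1/(78 + 4**2) = 1/(78 + 16) = 1/94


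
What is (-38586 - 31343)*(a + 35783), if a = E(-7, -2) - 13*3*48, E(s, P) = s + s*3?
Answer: -2369404307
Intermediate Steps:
E(s, P) = 4*s (E(s, P) = s + 3*s = 4*s)
a = -1900 (a = 4*(-7) - 13*3*48 = -28 - 39*48 = -28 - 1872 = -1900)
(-38586 - 31343)*(a + 35783) = (-38586 - 31343)*(-1900 + 35783) = -69929*33883 = -2369404307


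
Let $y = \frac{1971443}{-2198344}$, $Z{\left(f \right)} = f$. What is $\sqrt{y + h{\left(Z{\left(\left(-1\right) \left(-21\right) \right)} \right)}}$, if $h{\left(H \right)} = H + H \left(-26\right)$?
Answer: $\frac{i \sqrt{635377497404198}}{1099172} \approx 22.932 i$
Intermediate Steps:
$y = - \frac{1971443}{2198344}$ ($y = 1971443 \left(- \frac{1}{2198344}\right) = - \frac{1971443}{2198344} \approx -0.89679$)
$h{\left(H \right)} = - 25 H$ ($h{\left(H \right)} = H - 26 H = - 25 H$)
$\sqrt{y + h{\left(Z{\left(\left(-1\right) \left(-21\right) \right)} \right)}} = \sqrt{- \frac{1971443}{2198344} - 25 \left(\left(-1\right) \left(-21\right)\right)} = \sqrt{- \frac{1971443}{2198344} - 525} = \sqrt{- \frac{1156102043}{2198344}} = \frac{i \sqrt{635377497404198}}{1099172}$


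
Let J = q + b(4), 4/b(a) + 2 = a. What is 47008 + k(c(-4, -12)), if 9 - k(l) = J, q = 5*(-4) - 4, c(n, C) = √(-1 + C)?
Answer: 47039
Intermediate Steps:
b(a) = 4/(-2 + a)
q = -24 (q = -20 - 4 = -24)
J = -22 (J = -24 + 4/(-2 + 4) = -24 + 4/2 = -24 + 4*(½) = -24 + 2 = -22)
k(l) = 31 (k(l) = 9 - 1*(-22) = 9 + 22 = 31)
47008 + k(c(-4, -12)) = 47008 + 31 = 47039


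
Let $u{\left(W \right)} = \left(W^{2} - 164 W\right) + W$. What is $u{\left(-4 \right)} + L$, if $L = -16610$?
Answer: $-15942$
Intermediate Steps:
$u{\left(W \right)} = W^{2} - 163 W$
$u{\left(-4 \right)} + L = - 4 \left(-163 - 4\right) - 16610 = \left(-4\right) \left(-167\right) - 16610 = 668 - 16610 = -15942$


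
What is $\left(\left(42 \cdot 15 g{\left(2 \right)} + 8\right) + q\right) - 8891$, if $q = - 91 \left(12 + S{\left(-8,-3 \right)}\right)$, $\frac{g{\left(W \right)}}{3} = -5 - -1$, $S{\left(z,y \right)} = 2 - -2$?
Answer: $-17899$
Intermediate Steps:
$S{\left(z,y \right)} = 4$ ($S{\left(z,y \right)} = 2 + 2 = 4$)
$g{\left(W \right)} = -12$ ($g{\left(W \right)} = 3 \left(-5 - -1\right) = 3 \left(-5 + 1\right) = 3 \left(-4\right) = -12$)
$q = -1456$ ($q = - 91 \left(12 + 4\right) = \left(-91\right) 16 = -1456$)
$\left(\left(42 \cdot 15 g{\left(2 \right)} + 8\right) + q\right) - 8891 = \left(\left(42 \cdot 15 \left(-12\right) + 8\right) - 1456\right) - 8891 = \left(\left(42 \left(-180\right) + 8\right) - 1456\right) - 8891 = \left(\left(-7560 + 8\right) - 1456\right) - 8891 = \left(-7552 - 1456\right) - 8891 = -9008 - 8891 = -17899$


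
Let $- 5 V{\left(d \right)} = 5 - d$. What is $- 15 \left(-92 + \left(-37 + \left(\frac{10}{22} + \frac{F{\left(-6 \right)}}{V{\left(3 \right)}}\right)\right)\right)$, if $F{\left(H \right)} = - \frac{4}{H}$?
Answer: $\frac{21485}{11} \approx 1953.2$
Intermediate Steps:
$V{\left(d \right)} = -1 + \frac{d}{5}$ ($V{\left(d \right)} = - \frac{5 - d}{5} = -1 + \frac{d}{5}$)
$- 15 \left(-92 + \left(-37 + \left(\frac{10}{22} + \frac{F{\left(-6 \right)}}{V{\left(3 \right)}}\right)\right)\right) = - 15 \left(-92 - \left(\frac{402}{11} - \frac{\left(-4\right) \frac{1}{-6}}{-1 + \frac{1}{5} \cdot 3}\right)\right) = - 15 \left(-92 - \left(\frac{402}{11} - \frac{\left(-4\right) \left(- \frac{1}{6}\right)}{-1 + \frac{3}{5}}\right)\right) = - 15 \left(-92 - \left(\frac{402}{11} + \frac{5}{3}\right)\right) = - 15 \left(-92 + \left(-37 + \left(\frac{5}{11} + \frac{2}{3} \left(- \frac{5}{2}\right)\right)\right)\right) = - 15 \left(-92 + \left(-37 + \left(\frac{5}{11} - \frac{5}{3}\right)\right)\right) = - 15 \left(-92 - \frac{1261}{33}\right) = \left(-15\right) \left(- \frac{4297}{33}\right) = \frac{21485}{11}$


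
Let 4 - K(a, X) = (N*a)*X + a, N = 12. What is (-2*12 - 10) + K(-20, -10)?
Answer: -2410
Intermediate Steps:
K(a, X) = 4 - a - 12*X*a (K(a, X) = 4 - ((12*a)*X + a) = 4 - (12*X*a + a) = 4 - (a + 12*X*a) = 4 + (-a - 12*X*a) = 4 - a - 12*X*a)
(-2*12 - 10) + K(-20, -10) = (-2*12 - 10) + (4 - 1*(-20) - 12*(-10)*(-20)) = (-24 - 10) + (4 + 20 - 2400) = -34 - 2376 = -2410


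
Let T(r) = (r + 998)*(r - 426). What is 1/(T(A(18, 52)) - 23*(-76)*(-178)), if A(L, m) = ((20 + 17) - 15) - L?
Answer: -1/733988 ≈ -1.3624e-6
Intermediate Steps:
A(L, m) = 22 - L (A(L, m) = (37 - 15) - L = 22 - L)
T(r) = (-426 + r)*(998 + r) (T(r) = (998 + r)*(-426 + r) = (-426 + r)*(998 + r))
1/(T(A(18, 52)) - 23*(-76)*(-178)) = 1/((-425148 + (22 - 1*18)² + 572*(22 - 1*18)) - 23*(-76)*(-178)) = 1/((-425148 + (22 - 18)² + 572*(22 - 18)) + 1748*(-178)) = 1/((-425148 + 4² + 572*4) - 311144) = 1/((-425148 + 16 + 2288) - 311144) = 1/(-422844 - 311144) = 1/(-733988) = -1/733988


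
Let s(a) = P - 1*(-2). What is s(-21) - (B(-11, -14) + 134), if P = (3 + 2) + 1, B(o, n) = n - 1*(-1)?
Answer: -113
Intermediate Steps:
B(o, n) = 1 + n (B(o, n) = n + 1 = 1 + n)
P = 6 (P = 5 + 1 = 6)
s(a) = 8 (s(a) = 6 - 1*(-2) = 6 + 2 = 8)
s(-21) - (B(-11, -14) + 134) = 8 - ((1 - 14) + 134) = 8 - (-13 + 134) = 8 - 1*121 = 8 - 121 = -113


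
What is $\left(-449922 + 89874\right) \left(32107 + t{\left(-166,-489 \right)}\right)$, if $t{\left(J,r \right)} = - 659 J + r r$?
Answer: $-137042189856$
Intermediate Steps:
$t{\left(J,r \right)} = r^{2} - 659 J$ ($t{\left(J,r \right)} = - 659 J + r^{2} = r^{2} - 659 J$)
$\left(-449922 + 89874\right) \left(32107 + t{\left(-166,-489 \right)}\right) = \left(-449922 + 89874\right) \left(32107 - \left(-109394 - \left(-489\right)^{2}\right)\right) = - 360048 \left(32107 + \left(239121 + 109394\right)\right) = - 360048 \left(32107 + 348515\right) = \left(-360048\right) 380622 = -137042189856$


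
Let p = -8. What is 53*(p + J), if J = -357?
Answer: -19345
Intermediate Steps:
53*(p + J) = 53*(-8 - 357) = 53*(-365) = -19345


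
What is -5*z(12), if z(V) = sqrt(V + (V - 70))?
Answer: -5*I*sqrt(46) ≈ -33.912*I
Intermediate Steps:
z(V) = sqrt(-70 + 2*V) (z(V) = sqrt(V + (-70 + V)) = sqrt(-70 + 2*V))
-5*z(12) = -5*sqrt(-70 + 2*12) = -5*sqrt(-70 + 24) = -5*I*sqrt(46)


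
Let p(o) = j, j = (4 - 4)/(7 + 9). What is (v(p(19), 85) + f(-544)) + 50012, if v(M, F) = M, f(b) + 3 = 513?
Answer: 50522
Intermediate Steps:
j = 0 (j = 0/16 = 0*(1/16) = 0)
p(o) = 0
f(b) = 510 (f(b) = -3 + 513 = 510)
(v(p(19), 85) + f(-544)) + 50012 = (0 + 510) + 50012 = 510 + 50012 = 50522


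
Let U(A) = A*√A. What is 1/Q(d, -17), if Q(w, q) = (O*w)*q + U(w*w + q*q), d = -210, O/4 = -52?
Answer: 742560/86911949882269 + 44389*√44389/86911949882269 ≈ 1.1615e-7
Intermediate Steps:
O = -208 (O = 4*(-52) = -208)
U(A) = A^(3/2)
Q(w, q) = (q² + w²)^(3/2) - 208*q*w (Q(w, q) = (-208*w)*q + (w*w + q*q)^(3/2) = -208*q*w + (w² + q²)^(3/2) = -208*q*w + (q² + w²)^(3/2) = (q² + w²)^(3/2) - 208*q*w)
1/Q(d, -17) = 1/(((-17)² + (-210)²)^(3/2) - 208*(-17)*(-210)) = 1/((289 + 44100)^(3/2) - 742560) = 1/(44389^(3/2) - 742560) = 1/(44389*√44389 - 742560) = 1/(-742560 + 44389*√44389)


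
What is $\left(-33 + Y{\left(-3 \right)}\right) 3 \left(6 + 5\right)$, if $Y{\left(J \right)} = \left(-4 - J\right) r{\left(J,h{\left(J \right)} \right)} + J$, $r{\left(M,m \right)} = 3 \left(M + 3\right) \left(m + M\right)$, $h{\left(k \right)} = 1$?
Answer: $-1188$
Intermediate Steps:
$r{\left(M,m \right)} = 3 \left(3 + M\right) \left(M + m\right)$
$Y{\left(J \right)} = J + \left(-4 - J\right) \left(9 + 3 J^{2} + 12 J\right)$ ($Y{\left(J \right)} = \left(-4 - J\right) \left(3 J^{2} + 9 J + 9 \cdot 1 + 3 J 1\right) + J = \left(-4 - J\right) \left(3 J^{2} + 9 J + 9 + 3 J\right) + J = \left(-4 - J\right) \left(9 + 3 J^{2} + 12 J\right) + J = J + \left(-4 - J\right) \left(9 + 3 J^{2} + 12 J\right)$)
$\left(-33 + Y{\left(-3 \right)}\right) 3 \left(6 + 5\right) = \left(-33 - \left(-132 - 81 + 216\right)\right) 3 \left(6 + 5\right) = \left(-33 - 3\right) 3 \cdot 11 = \left(-33 + \left(-36 + 168 - 216 + 81\right)\right) 33 = \left(-33 - 3\right) 33 = \left(-36\right) 33 = -1188$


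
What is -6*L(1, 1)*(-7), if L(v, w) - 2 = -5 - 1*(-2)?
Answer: -42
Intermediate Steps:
L(v, w) = -1 (L(v, w) = 2 + (-5 - 1*(-2)) = 2 + (-5 + 2) = 2 - 3 = -1)
-6*L(1, 1)*(-7) = -6*(-1)*(-7) = 6*(-7) = -42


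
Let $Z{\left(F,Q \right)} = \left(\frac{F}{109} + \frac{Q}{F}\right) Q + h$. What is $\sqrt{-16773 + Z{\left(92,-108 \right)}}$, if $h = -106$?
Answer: $\frac{i \sqrt{105861426859}}{2507} \approx 129.78 i$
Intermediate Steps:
$Z{\left(F,Q \right)} = -106 + Q \left(\frac{F}{109} + \frac{Q}{F}\right)$ ($Z{\left(F,Q \right)} = \left(\frac{F}{109} + \frac{Q}{F}\right) Q - 106 = Q \left(\frac{F}{109} + \frac{Q}{F}\right) - 106 = -106 + Q \left(\frac{F}{109} + \frac{Q}{F}\right)$)
$\sqrt{-16773 + Z{\left(92,-108 \right)}} = \sqrt{-16773 + \left(-106 + \frac{\left(-108\right)^{2}}{92} + \frac{1}{109} \cdot 92 \left(-108\right)\right)} = \sqrt{-16773 - \frac{176426}{2507}} = \sqrt{- \frac{42226337}{2507}} = \frac{i \sqrt{105861426859}}{2507}$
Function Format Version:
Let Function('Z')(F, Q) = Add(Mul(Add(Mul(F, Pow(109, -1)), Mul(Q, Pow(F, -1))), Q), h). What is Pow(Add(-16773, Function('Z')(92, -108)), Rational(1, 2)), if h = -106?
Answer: Mul(Rational(1, 2507), I, Pow(105861426859, Rational(1, 2))) ≈ Mul(129.78, I)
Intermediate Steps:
Function('Z')(F, Q) = Add(-106, Mul(Q, Add(Mul(Rational(1, 109), F), Mul(Q, Pow(F, -1))))) (Function('Z')(F, Q) = Add(Mul(Add(Mul(F, Pow(109, -1)), Mul(Q, Pow(F, -1))), Q), -106) = Add(Mul(Add(Mul(F, Rational(1, 109)), Mul(Q, Pow(F, -1))), Q), -106) = Add(Mul(Add(Mul(Rational(1, 109), F), Mul(Q, Pow(F, -1))), Q), -106) = Add(Mul(Q, Add(Mul(Rational(1, 109), F), Mul(Q, Pow(F, -1)))), -106) = Add(-106, Mul(Q, Add(Mul(Rational(1, 109), F), Mul(Q, Pow(F, -1))))))
Pow(Add(-16773, Function('Z')(92, -108)), Rational(1, 2)) = Pow(Add(-16773, Add(-106, Mul(Pow(92, -1), Pow(-108, 2)), Mul(Rational(1, 109), 92, -108))), Rational(1, 2)) = Pow(Add(-16773, Add(-106, Mul(Rational(1, 92), 11664), Rational(-9936, 109))), Rational(1, 2)) = Pow(Add(-16773, Add(-106, Rational(2916, 23), Rational(-9936, 109))), Rational(1, 2)) = Pow(Add(-16773, Rational(-176426, 2507)), Rational(1, 2)) = Pow(Rational(-42226337, 2507), Rational(1, 2)) = Mul(Rational(1, 2507), I, Pow(105861426859, Rational(1, 2)))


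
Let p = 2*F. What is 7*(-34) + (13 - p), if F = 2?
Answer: -229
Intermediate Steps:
p = 4 (p = 2*2 = 4)
7*(-34) + (13 - p) = 7*(-34) + (13 - 1*4) = -238 + (13 - 4) = -238 + 9 = -229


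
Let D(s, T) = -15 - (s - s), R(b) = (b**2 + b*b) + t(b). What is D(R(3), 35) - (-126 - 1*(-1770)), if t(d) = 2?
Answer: -1659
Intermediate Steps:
R(b) = 2 + 2*b**2 (R(b) = (b**2 + b*b) + 2 = (b**2 + b**2) + 2 = 2*b**2 + 2 = 2 + 2*b**2)
D(s, T) = -15 (D(s, T) = -15 - 1*0 = -15 + 0 = -15)
D(R(3), 35) - (-126 - 1*(-1770)) = -15 - (-126 - 1*(-1770)) = -15 - (-126 + 1770) = -15 - 1*1644 = -15 - 1644 = -1659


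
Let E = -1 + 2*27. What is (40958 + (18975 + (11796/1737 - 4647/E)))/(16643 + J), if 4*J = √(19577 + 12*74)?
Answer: 489086310909152/135998975533953 - 7346727016*√20465/135998975533953 ≈ 3.5885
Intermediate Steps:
E = 53 (E = -1 + 54 = 53)
J = √20465/4 (J = √(19577 + 12*74)/4 = √(19577 + 888)/4 = √20465/4 ≈ 35.764)
(40958 + (18975 + (11796/1737 - 4647/E)))/(16643 + J) = (40958 + (18975 + (11796/1737 - 4647/53)))/(16643 + √20465/4) = (40958 + (18975 + (11796*(1/1737) - 4647*1/53)))/(16643 + √20465/4) = (40958 + (18975 + (3932/579 - 4647/53)))/(16643 + √20465/4) = (40958 + (18975 - 2482217/30687))/(16643 + √20465/4) = (40958 + 579803608/30687)/(16643 + √20465/4) = 1836681754/(30687*(16643 + √20465/4))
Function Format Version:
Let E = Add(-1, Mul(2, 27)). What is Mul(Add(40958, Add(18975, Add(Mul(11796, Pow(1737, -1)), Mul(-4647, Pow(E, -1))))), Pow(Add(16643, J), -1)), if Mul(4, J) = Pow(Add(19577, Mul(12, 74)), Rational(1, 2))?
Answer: Add(Rational(489086310909152, 135998975533953), Mul(Rational(-7346727016, 135998975533953), Pow(20465, Rational(1, 2)))) ≈ 3.5885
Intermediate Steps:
E = 53 (E = Add(-1, 54) = 53)
J = Mul(Rational(1, 4), Pow(20465, Rational(1, 2))) (J = Mul(Rational(1, 4), Pow(Add(19577, Mul(12, 74)), Rational(1, 2))) = Mul(Rational(1, 4), Pow(Add(19577, 888), Rational(1, 2))) = Mul(Rational(1, 4), Pow(20465, Rational(1, 2))) ≈ 35.764)
Mul(Add(40958, Add(18975, Add(Mul(11796, Pow(1737, -1)), Mul(-4647, Pow(E, -1))))), Pow(Add(16643, J), -1)) = Mul(Add(40958, Add(18975, Add(Mul(11796, Pow(1737, -1)), Mul(-4647, Pow(53, -1))))), Pow(Add(16643, Mul(Rational(1, 4), Pow(20465, Rational(1, 2)))), -1)) = Mul(Add(40958, Add(18975, Add(Mul(11796, Rational(1, 1737)), Mul(-4647, Rational(1, 53))))), Pow(Add(16643, Mul(Rational(1, 4), Pow(20465, Rational(1, 2)))), -1)) = Mul(Add(40958, Add(18975, Add(Rational(3932, 579), Rational(-4647, 53)))), Pow(Add(16643, Mul(Rational(1, 4), Pow(20465, Rational(1, 2)))), -1)) = Mul(Add(40958, Add(18975, Rational(-2482217, 30687))), Pow(Add(16643, Mul(Rational(1, 4), Pow(20465, Rational(1, 2)))), -1)) = Mul(Add(40958, Rational(579803608, 30687)), Pow(Add(16643, Mul(Rational(1, 4), Pow(20465, Rational(1, 2)))), -1)) = Mul(Rational(1836681754, 30687), Pow(Add(16643, Mul(Rational(1, 4), Pow(20465, Rational(1, 2)))), -1))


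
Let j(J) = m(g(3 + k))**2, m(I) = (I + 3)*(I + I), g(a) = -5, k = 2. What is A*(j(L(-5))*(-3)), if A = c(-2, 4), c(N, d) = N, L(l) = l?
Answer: 2400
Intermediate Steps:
m(I) = 2*I*(3 + I) (m(I) = (3 + I)*(2*I) = 2*I*(3 + I))
A = -2
j(J) = 400 (j(J) = (2*(-5)*(3 - 5))**2 = (2*(-5)*(-2))**2 = 20**2 = 400)
A*(j(L(-5))*(-3)) = -800*(-3) = -2*(-1200) = 2400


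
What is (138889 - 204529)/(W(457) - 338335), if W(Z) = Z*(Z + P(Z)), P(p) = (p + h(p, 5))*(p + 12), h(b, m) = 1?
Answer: -16410/24508757 ≈ -0.00066956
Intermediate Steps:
P(p) = (1 + p)*(12 + p) (P(p) = (p + 1)*(p + 12) = (1 + p)*(12 + p))
W(Z) = Z*(12 + Z² + 14*Z) (W(Z) = Z*(Z + (12 + Z² + 13*Z)) = Z*(12 + Z² + 14*Z))
(138889 - 204529)/(W(457) - 338335) = (138889 - 204529)/(457*(12 + 457² + 14*457) - 338335) = -65640/(457*(12 + 208849 + 6398) - 338335) = -65640/(457*215259 - 338335) = -65640/(98373363 - 338335) = -65640/98035028 = -65640*1/98035028 = -16410/24508757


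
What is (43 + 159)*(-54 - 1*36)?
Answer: -18180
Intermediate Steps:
(43 + 159)*(-54 - 1*36) = 202*(-54 - 36) = 202*(-90) = -18180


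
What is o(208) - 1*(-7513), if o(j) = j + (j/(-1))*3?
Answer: 7097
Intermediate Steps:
o(j) = -2*j (o(j) = j + (j*(-1))*3 = j - j*3 = j - 3*j = -2*j)
o(208) - 1*(-7513) = -2*208 - 1*(-7513) = -416 + 7513 = 7097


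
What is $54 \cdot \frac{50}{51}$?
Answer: $\frac{900}{17} \approx 52.941$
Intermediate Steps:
$54 \cdot \frac{50}{51} = \frac{900}{17}$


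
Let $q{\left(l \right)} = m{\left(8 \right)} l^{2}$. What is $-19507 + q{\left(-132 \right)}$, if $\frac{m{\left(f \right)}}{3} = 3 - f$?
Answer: $-280867$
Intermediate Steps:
$m{\left(f \right)} = 9 - 3 f$ ($m{\left(f \right)} = 3 \left(3 - f\right) = 9 - 3 f$)
$q{\left(l \right)} = - 15 l^{2}$ ($q{\left(l \right)} = \left(9 - 24\right) l^{2} = - 15 l^{2}$)
$-19507 + q{\left(-132 \right)} = -19507 - 15 \left(-132\right)^{2} = -19507 - 261360 = -280867$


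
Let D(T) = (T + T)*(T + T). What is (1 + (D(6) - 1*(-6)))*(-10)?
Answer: -1510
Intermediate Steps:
D(T) = 4*T² (D(T) = (2*T)*(2*T) = 4*T²)
(1 + (D(6) - 1*(-6)))*(-10) = (1 + (4*6² - 1*(-6)))*(-10) = (1 + (4*36 + 6))*(-10) = (1 + (144 + 6))*(-10) = (1 + 150)*(-10) = 151*(-10) = -1510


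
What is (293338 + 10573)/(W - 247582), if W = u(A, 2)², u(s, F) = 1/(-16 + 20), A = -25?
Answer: -4862576/3961311 ≈ -1.2275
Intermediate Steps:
u(s, F) = ¼ (u(s, F) = 1/4 = ¼)
W = 1/16 (W = (¼)² = 1/16 ≈ 0.062500)
(293338 + 10573)/(W - 247582) = (293338 + 10573)/(1/16 - 247582) = 303911/(-3961311/16) = 303911*(-16/3961311) = -4862576/3961311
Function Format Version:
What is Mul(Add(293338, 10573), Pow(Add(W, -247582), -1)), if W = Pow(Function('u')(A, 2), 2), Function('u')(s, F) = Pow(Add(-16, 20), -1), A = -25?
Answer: Rational(-4862576, 3961311) ≈ -1.2275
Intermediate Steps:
Function('u')(s, F) = Rational(1, 4) (Function('u')(s, F) = Pow(4, -1) = Rational(1, 4))
W = Rational(1, 16) (W = Pow(Rational(1, 4), 2) = Rational(1, 16) ≈ 0.062500)
Mul(Add(293338, 10573), Pow(Add(W, -247582), -1)) = Mul(Add(293338, 10573), Pow(Add(Rational(1, 16), -247582), -1)) = Mul(303911, Pow(Rational(-3961311, 16), -1)) = Mul(303911, Rational(-16, 3961311)) = Rational(-4862576, 3961311)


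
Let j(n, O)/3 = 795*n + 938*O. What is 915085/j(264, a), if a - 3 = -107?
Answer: 915085/336984 ≈ 2.7155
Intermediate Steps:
a = -104 (a = 3 - 107 = -104)
j(n, O) = 2385*n + 2814*O (j(n, O) = 3*(795*n + 938*O) = 2385*n + 2814*O)
915085/j(264, a) = 915085/(2385*264 + 2814*(-104)) = 915085/(629640 - 292656) = 915085/336984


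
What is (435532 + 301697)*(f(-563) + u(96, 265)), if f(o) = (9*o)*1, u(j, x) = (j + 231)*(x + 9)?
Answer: 62318704599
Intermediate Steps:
u(j, x) = (9 + x)*(231 + j) (u(j, x) = (231 + j)*(9 + x) = (9 + x)*(231 + j))
f(o) = 9*o
(435532 + 301697)*(f(-563) + u(96, 265)) = (435532 + 301697)*(9*(-563) + (2079 + 9*96 + 231*265 + 96*265)) = 737229*(-5067 + (2079 + 864 + 61215 + 25440)) = 737229*(-5067 + 89598) = 737229*84531 = 62318704599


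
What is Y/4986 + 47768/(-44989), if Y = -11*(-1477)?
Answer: 70395005/32045022 ≈ 2.1968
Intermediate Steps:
Y = 16247
Y/4986 + 47768/(-44989) = 16247/4986 + 47768/(-44989) = 16247*(1/4986) + 47768*(-1/44989) = 16247/4986 - 6824/6427 = 70395005/32045022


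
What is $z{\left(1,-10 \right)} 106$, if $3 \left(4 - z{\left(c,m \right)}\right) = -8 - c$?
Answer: $742$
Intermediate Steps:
$z{\left(c,m \right)} = \frac{20}{3} + \frac{c}{3}$ ($z{\left(c,m \right)} = 4 - \frac{-8 - c}{3} = 4 + \left(\frac{8}{3} + \frac{c}{3}\right) = \frac{20}{3} + \frac{c}{3}$)
$z{\left(1,-10 \right)} 106 = \left(\frac{20}{3} + \frac{1}{3} \cdot 1\right) 106 = \left(\frac{20}{3} + \frac{1}{3}\right) 106 = 7 \cdot 106 = 742$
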